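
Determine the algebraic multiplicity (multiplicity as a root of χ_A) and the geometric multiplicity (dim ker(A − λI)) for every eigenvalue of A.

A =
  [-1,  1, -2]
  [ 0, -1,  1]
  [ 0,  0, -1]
λ = -1: alg = 3, geom = 1

Step 1 — factor the characteristic polynomial to read off the algebraic multiplicities:
  χ_A(x) = (x + 1)^3

Step 2 — compute geometric multiplicities via the rank-nullity identity g(λ) = n − rank(A − λI):
  rank(A − (-1)·I) = 2, so dim ker(A − (-1)·I) = n − 2 = 1

Summary:
  λ = -1: algebraic multiplicity = 3, geometric multiplicity = 1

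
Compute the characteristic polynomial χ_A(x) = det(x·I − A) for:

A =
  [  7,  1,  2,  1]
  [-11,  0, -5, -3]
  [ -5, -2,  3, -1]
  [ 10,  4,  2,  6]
x^4 - 16*x^3 + 96*x^2 - 256*x + 256

Expanding det(x·I − A) (e.g. by cofactor expansion or by noting that A is similar to its Jordan form J, which has the same characteristic polynomial as A) gives
  χ_A(x) = x^4 - 16*x^3 + 96*x^2 - 256*x + 256
which factors as (x - 4)^4. The eigenvalues (with algebraic multiplicities) are λ = 4 with multiplicity 4.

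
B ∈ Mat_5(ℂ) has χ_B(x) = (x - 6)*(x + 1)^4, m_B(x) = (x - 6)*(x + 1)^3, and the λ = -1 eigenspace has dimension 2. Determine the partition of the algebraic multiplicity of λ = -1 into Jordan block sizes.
Block sizes for λ = -1: [3, 1]

Step 1 — from the characteristic polynomial, algebraic multiplicity of λ = -1 is 4. From dim ker(B − (-1)·I) = 2, there are exactly 2 Jordan blocks for λ = -1.
Step 2 — from the minimal polynomial, the factor (x + 1)^3 tells us the largest block for λ = -1 has size 3.
Step 3 — with total size 4, 2 blocks, and largest block 3, the block sizes (in nonincreasing order) are [3, 1].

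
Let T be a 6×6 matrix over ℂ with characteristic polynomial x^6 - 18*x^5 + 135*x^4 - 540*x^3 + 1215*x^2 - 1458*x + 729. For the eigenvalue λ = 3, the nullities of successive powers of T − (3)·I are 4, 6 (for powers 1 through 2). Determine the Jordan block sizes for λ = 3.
Block sizes for λ = 3: [2, 2, 1, 1]

From the dimensions of kernels of powers, the number of Jordan blocks of size at least j is d_j − d_{j−1} where d_j = dim ker(N^j) (with d_0 = 0). Computing the differences gives [4, 2].
The number of blocks of size exactly k is (#blocks of size ≥ k) − (#blocks of size ≥ k + 1), so the partition is: 2 block(s) of size 1, 2 block(s) of size 2.
In nonincreasing order the block sizes are [2, 2, 1, 1].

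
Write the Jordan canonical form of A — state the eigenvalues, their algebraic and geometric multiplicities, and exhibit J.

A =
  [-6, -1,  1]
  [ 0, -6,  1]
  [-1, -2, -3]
J_3(-5)

The characteristic polynomial is
  det(x·I − A) = x^3 + 15*x^2 + 75*x + 125 = (x + 5)^3

Eigenvalues and multiplicities (the geometric multiplicity of λ is n − rank(A − λI), which equals the number of Jordan blocks for λ):
  λ = -5: algebraic multiplicity = 3, geometric multiplicity = 1

Determining the block sizes for each eigenvalue:
  λ = -5: one block (gm = 1), so the single block has size am = 3 → block sizes [3]

Assembling the blocks gives a Jordan form
J =
  [-5,  1,  0]
  [ 0, -5,  1]
  [ 0,  0, -5]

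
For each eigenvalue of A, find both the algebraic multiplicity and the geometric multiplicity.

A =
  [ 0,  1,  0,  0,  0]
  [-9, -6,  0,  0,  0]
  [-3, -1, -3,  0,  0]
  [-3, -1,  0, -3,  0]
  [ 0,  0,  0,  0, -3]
λ = -3: alg = 5, geom = 4

Step 1 — factor the characteristic polynomial to read off the algebraic multiplicities:
  χ_A(x) = (x + 3)^5

Step 2 — compute geometric multiplicities via the rank-nullity identity g(λ) = n − rank(A − λI):
  rank(A − (-3)·I) = 1, so dim ker(A − (-3)·I) = n − 1 = 4

Summary:
  λ = -3: algebraic multiplicity = 5, geometric multiplicity = 4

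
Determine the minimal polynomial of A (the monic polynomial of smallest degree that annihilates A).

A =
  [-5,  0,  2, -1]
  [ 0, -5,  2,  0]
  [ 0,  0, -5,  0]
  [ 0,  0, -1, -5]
x^3 + 15*x^2 + 75*x + 125

The characteristic polynomial is χ_A(x) = (x + 5)^4, so the eigenvalues are known. The minimal polynomial is
  m_A(x) = Π_λ (x − λ)^{k_λ}
where k_λ is the size of the *largest* Jordan block for λ (equivalently, the smallest k with (A − λI)^k v = 0 for every generalised eigenvector v of λ).

  λ = -5: largest Jordan block has size 3, contributing (x + 5)^3

So m_A(x) = (x + 5)^3 = x^3 + 15*x^2 + 75*x + 125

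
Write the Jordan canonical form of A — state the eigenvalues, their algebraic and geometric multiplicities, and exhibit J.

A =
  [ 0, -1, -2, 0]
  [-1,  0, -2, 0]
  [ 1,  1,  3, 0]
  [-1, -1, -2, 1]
J_2(1) ⊕ J_1(1) ⊕ J_1(1)

The characteristic polynomial is
  det(x·I − A) = x^4 - 4*x^3 + 6*x^2 - 4*x + 1 = (x - 1)^4

Eigenvalues and multiplicities (the geometric multiplicity of λ is n − rank(A − λI), which equals the number of Jordan blocks for λ):
  λ = 1: algebraic multiplicity = 4, geometric multiplicity = 3

Determining the block sizes for each eigenvalue:
  λ = 1: 3 blocks summing to 4 forces exactly one block of size 2 and the rest size 1 → block sizes [2, 1, 1]

Assembling the blocks gives a Jordan form
J =
  [1, 1, 0, 0]
  [0, 1, 0, 0]
  [0, 0, 1, 0]
  [0, 0, 0, 1]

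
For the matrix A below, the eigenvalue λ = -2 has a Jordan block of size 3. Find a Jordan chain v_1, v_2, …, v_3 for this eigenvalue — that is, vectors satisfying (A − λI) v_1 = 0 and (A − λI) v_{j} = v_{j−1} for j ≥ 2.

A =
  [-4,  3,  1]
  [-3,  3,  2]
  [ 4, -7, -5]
A Jordan chain for λ = -2 of length 3:
v_1 = (-1, -1, 1)ᵀ
v_2 = (-2, -3, 4)ᵀ
v_3 = (1, 0, 0)ᵀ

Let N = A − (-2)·I. We want v_3 with N^3 v_3 = 0 but N^2 v_3 ≠ 0; then v_{j-1} := N · v_j for j = 3, …, 2.

Pick v_3 = (1, 0, 0)ᵀ.
Then v_2 = N · v_3 = (-2, -3, 4)ᵀ.
Then v_1 = N · v_2 = (-1, -1, 1)ᵀ.

Sanity check: (A − (-2)·I) v_1 = (0, 0, 0)ᵀ = 0. ✓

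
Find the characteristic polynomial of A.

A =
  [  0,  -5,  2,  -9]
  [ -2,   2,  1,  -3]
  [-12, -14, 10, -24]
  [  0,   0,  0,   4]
x^4 - 16*x^3 + 96*x^2 - 256*x + 256

Expanding det(x·I − A) (e.g. by cofactor expansion or by noting that A is similar to its Jordan form J, which has the same characteristic polynomial as A) gives
  χ_A(x) = x^4 - 16*x^3 + 96*x^2 - 256*x + 256
which factors as (x - 4)^4. The eigenvalues (with algebraic multiplicities) are λ = 4 with multiplicity 4.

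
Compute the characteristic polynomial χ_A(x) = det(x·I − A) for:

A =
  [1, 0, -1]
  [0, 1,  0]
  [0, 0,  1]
x^3 - 3*x^2 + 3*x - 1

Expanding det(x·I − A) (e.g. by cofactor expansion or by noting that A is similar to its Jordan form J, which has the same characteristic polynomial as A) gives
  χ_A(x) = x^3 - 3*x^2 + 3*x - 1
which factors as (x - 1)^3. The eigenvalues (with algebraic multiplicities) are λ = 1 with multiplicity 3.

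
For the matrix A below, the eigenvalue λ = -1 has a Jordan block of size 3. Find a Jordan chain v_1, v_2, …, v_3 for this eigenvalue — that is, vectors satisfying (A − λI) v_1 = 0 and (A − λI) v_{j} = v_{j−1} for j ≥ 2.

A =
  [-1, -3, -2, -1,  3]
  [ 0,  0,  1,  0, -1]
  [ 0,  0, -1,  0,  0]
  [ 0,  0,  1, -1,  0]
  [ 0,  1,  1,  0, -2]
A Jordan chain for λ = -1 of length 3:
v_1 = (-1, 0, 0, 0, 0)ᵀ
v_2 = (-2, 1, 0, 1, 1)ᵀ
v_3 = (0, 0, 1, 0, 0)ᵀ

Let N = A − (-1)·I. We want v_3 with N^3 v_3 = 0 but N^2 v_3 ≠ 0; then v_{j-1} := N · v_j for j = 3, …, 2.

Pick v_3 = (0, 0, 1, 0, 0)ᵀ.
Then v_2 = N · v_3 = (-2, 1, 0, 1, 1)ᵀ.
Then v_1 = N · v_2 = (-1, 0, 0, 0, 0)ᵀ.

Sanity check: (A − (-1)·I) v_1 = (0, 0, 0, 0, 0)ᵀ = 0. ✓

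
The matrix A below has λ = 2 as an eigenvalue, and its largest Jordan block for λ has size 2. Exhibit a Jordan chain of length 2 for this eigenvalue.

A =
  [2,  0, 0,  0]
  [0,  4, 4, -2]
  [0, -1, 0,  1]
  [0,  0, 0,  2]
A Jordan chain for λ = 2 of length 2:
v_1 = (0, 2, -1, 0)ᵀ
v_2 = (0, 1, 0, 0)ᵀ

Let N = A − (2)·I. We want v_2 with N^2 v_2 = 0 but N^1 v_2 ≠ 0; then v_{j-1} := N · v_j for j = 2, …, 2.

Pick v_2 = (0, 1, 0, 0)ᵀ.
Then v_1 = N · v_2 = (0, 2, -1, 0)ᵀ.

Sanity check: (A − (2)·I) v_1 = (0, 0, 0, 0)ᵀ = 0. ✓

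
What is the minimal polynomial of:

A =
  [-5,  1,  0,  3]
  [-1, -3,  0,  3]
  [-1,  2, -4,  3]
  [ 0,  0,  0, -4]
x^3 + 12*x^2 + 48*x + 64

The characteristic polynomial is χ_A(x) = (x + 4)^4, so the eigenvalues are known. The minimal polynomial is
  m_A(x) = Π_λ (x − λ)^{k_λ}
where k_λ is the size of the *largest* Jordan block for λ (equivalently, the smallest k with (A − λI)^k v = 0 for every generalised eigenvector v of λ).

  λ = -4: largest Jordan block has size 3, contributing (x + 4)^3

So m_A(x) = (x + 4)^3 = x^3 + 12*x^2 + 48*x + 64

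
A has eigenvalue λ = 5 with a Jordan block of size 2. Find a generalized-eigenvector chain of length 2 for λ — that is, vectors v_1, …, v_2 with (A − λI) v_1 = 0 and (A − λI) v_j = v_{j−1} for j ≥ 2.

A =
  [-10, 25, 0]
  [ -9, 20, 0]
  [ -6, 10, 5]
A Jordan chain for λ = 5 of length 2:
v_1 = (-15, -9, -6)ᵀ
v_2 = (1, 0, 0)ᵀ

Let N = A − (5)·I. We want v_2 with N^2 v_2 = 0 but N^1 v_2 ≠ 0; then v_{j-1} := N · v_j for j = 2, …, 2.

Pick v_2 = (1, 0, 0)ᵀ.
Then v_1 = N · v_2 = (-15, -9, -6)ᵀ.

Sanity check: (A − (5)·I) v_1 = (0, 0, 0)ᵀ = 0. ✓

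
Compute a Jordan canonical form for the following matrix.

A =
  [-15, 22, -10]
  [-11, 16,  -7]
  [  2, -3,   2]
J_3(1)

The characteristic polynomial is
  det(x·I − A) = x^3 - 3*x^2 + 3*x - 1 = (x - 1)^3

Eigenvalues and multiplicities (the geometric multiplicity of λ is n − rank(A − λI), which equals the number of Jordan blocks for λ):
  λ = 1: algebraic multiplicity = 3, geometric multiplicity = 1

Determining the block sizes for each eigenvalue:
  λ = 1: one block (gm = 1), so the single block has size am = 3 → block sizes [3]

Assembling the blocks gives a Jordan form
J =
  [1, 1, 0]
  [0, 1, 1]
  [0, 0, 1]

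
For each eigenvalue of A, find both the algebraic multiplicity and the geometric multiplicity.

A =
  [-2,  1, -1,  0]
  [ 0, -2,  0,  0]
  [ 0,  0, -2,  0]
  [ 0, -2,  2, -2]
λ = -2: alg = 4, geom = 3

Step 1 — factor the characteristic polynomial to read off the algebraic multiplicities:
  χ_A(x) = (x + 2)^4

Step 2 — compute geometric multiplicities via the rank-nullity identity g(λ) = n − rank(A − λI):
  rank(A − (-2)·I) = 1, so dim ker(A − (-2)·I) = n − 1 = 3

Summary:
  λ = -2: algebraic multiplicity = 4, geometric multiplicity = 3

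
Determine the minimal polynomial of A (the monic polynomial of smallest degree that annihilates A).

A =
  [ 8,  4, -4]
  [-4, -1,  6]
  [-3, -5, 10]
x^3 - 17*x^2 + 96*x - 180

The characteristic polynomial is χ_A(x) = (x - 6)^2*(x - 5), so the eigenvalues are known. The minimal polynomial is
  m_A(x) = Π_λ (x − λ)^{k_λ}
where k_λ is the size of the *largest* Jordan block for λ (equivalently, the smallest k with (A − λI)^k v = 0 for every generalised eigenvector v of λ).

  λ = 5: largest Jordan block has size 1, contributing (x − 5)
  λ = 6: largest Jordan block has size 2, contributing (x − 6)^2

So m_A(x) = (x - 6)^2*(x - 5) = x^3 - 17*x^2 + 96*x - 180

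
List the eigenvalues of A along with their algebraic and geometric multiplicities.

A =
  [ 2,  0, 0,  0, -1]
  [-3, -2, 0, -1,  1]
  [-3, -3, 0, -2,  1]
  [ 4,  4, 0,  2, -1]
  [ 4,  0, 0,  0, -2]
λ = 0: alg = 5, geom = 2

Step 1 — factor the characteristic polynomial to read off the algebraic multiplicities:
  χ_A(x) = x^5

Step 2 — compute geometric multiplicities via the rank-nullity identity g(λ) = n − rank(A − λI):
  rank(A − (0)·I) = 3, so dim ker(A − (0)·I) = n − 3 = 2

Summary:
  λ = 0: algebraic multiplicity = 5, geometric multiplicity = 2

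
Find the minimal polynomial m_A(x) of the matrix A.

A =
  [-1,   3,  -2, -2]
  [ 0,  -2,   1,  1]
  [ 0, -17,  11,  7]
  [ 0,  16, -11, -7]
x^4 - x^3 - 9*x^2 - 11*x - 4

The characteristic polynomial is χ_A(x) = (x - 4)*(x + 1)^3, so the eigenvalues are known. The minimal polynomial is
  m_A(x) = Π_λ (x − λ)^{k_λ}
where k_λ is the size of the *largest* Jordan block for λ (equivalently, the smallest k with (A − λI)^k v = 0 for every generalised eigenvector v of λ).

  λ = -1: largest Jordan block has size 3, contributing (x + 1)^3
  λ = 4: largest Jordan block has size 1, contributing (x − 4)

So m_A(x) = (x - 4)*(x + 1)^3 = x^4 - x^3 - 9*x^2 - 11*x - 4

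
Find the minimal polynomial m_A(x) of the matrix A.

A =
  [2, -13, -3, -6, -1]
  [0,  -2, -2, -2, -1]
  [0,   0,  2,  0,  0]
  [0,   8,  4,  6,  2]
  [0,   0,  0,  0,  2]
x^3 - 6*x^2 + 12*x - 8

The characteristic polynomial is χ_A(x) = (x - 2)^5, so the eigenvalues are known. The minimal polynomial is
  m_A(x) = Π_λ (x − λ)^{k_λ}
where k_λ is the size of the *largest* Jordan block for λ (equivalently, the smallest k with (A − λI)^k v = 0 for every generalised eigenvector v of λ).

  λ = 2: largest Jordan block has size 3, contributing (x − 2)^3

So m_A(x) = (x - 2)^3 = x^3 - 6*x^2 + 12*x - 8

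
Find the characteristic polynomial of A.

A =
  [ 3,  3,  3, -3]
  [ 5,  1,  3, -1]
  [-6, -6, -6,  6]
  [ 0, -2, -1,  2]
x^4

Expanding det(x·I − A) (e.g. by cofactor expansion or by noting that A is similar to its Jordan form J, which has the same characteristic polynomial as A) gives
  χ_A(x) = x^4
which factors as x^4. The eigenvalues (with algebraic multiplicities) are λ = 0 with multiplicity 4.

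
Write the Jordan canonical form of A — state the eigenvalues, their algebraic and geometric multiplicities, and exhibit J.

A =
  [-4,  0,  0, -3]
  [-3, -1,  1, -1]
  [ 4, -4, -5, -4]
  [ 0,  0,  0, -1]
J_1(-4) ⊕ J_2(-3) ⊕ J_1(-1)

The characteristic polynomial is
  det(x·I − A) = x^4 + 11*x^3 + 43*x^2 + 69*x + 36 = (x + 1)*(x + 3)^2*(x + 4)

Eigenvalues and multiplicities (the geometric multiplicity of λ is n − rank(A − λI), which equals the number of Jordan blocks for λ):
  λ = -4: algebraic multiplicity = 1, geometric multiplicity = 1
  λ = -3: algebraic multiplicity = 2, geometric multiplicity = 1
  λ = -1: algebraic multiplicity = 1, geometric multiplicity = 1

Determining the block sizes for each eigenvalue:
  λ = -4: one block (gm = 1), so the single block has size am = 1 → block sizes [1]
  λ = -3: one block (gm = 1), so the single block has size am = 2 → block sizes [2]
  λ = -1: one block (gm = 1), so the single block has size am = 1 → block sizes [1]

Assembling the blocks gives a Jordan form
J =
  [-4,  0,  0,  0]
  [ 0, -3,  1,  0]
  [ 0,  0, -3,  0]
  [ 0,  0,  0, -1]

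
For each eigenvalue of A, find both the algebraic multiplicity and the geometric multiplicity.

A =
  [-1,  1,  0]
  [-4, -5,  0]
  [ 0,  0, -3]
λ = -3: alg = 3, geom = 2

Step 1 — factor the characteristic polynomial to read off the algebraic multiplicities:
  χ_A(x) = (x + 3)^3

Step 2 — compute geometric multiplicities via the rank-nullity identity g(λ) = n − rank(A − λI):
  rank(A − (-3)·I) = 1, so dim ker(A − (-3)·I) = n − 1 = 2

Summary:
  λ = -3: algebraic multiplicity = 3, geometric multiplicity = 2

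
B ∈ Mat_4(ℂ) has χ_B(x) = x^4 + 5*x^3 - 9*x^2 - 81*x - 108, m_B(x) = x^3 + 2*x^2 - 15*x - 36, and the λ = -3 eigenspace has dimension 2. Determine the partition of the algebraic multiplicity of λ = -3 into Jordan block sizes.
Block sizes for λ = -3: [2, 1]

Step 1 — from the characteristic polynomial, algebraic multiplicity of λ = -3 is 3. From dim ker(B − (-3)·I) = 2, there are exactly 2 Jordan blocks for λ = -3.
Step 2 — from the minimal polynomial, the factor (x + 3)^2 tells us the largest block for λ = -3 has size 2.
Step 3 — with total size 3, 2 blocks, and largest block 2, the block sizes (in nonincreasing order) are [2, 1].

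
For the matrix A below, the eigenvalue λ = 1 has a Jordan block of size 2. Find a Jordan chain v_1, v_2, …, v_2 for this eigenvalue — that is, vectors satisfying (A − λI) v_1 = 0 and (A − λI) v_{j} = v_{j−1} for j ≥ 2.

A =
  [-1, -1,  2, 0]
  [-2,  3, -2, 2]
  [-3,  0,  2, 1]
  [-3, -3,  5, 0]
A Jordan chain for λ = 1 of length 2:
v_1 = (-2, -2, -3, -3)ᵀ
v_2 = (1, 0, 0, 0)ᵀ

Let N = A − (1)·I. We want v_2 with N^2 v_2 = 0 but N^1 v_2 ≠ 0; then v_{j-1} := N · v_j for j = 2, …, 2.

Pick v_2 = (1, 0, 0, 0)ᵀ.
Then v_1 = N · v_2 = (-2, -2, -3, -3)ᵀ.

Sanity check: (A − (1)·I) v_1 = (0, 0, 0, 0)ᵀ = 0. ✓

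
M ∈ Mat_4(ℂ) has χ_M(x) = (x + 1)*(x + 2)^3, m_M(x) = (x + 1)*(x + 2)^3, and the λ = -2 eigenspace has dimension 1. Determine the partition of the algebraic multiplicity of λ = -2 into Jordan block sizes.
Block sizes for λ = -2: [3]

Step 1 — from the characteristic polynomial, algebraic multiplicity of λ = -2 is 3. From dim ker(M − (-2)·I) = 1, there are exactly 1 Jordan blocks for λ = -2.
Step 2 — from the minimal polynomial, the factor (x + 2)^3 tells us the largest block for λ = -2 has size 3.
Step 3 — with total size 3, 1 blocks, and largest block 3, the block sizes (in nonincreasing order) are [3].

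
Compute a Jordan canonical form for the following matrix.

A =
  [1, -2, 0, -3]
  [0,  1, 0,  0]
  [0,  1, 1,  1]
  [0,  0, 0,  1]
J_2(1) ⊕ J_2(1)

The characteristic polynomial is
  det(x·I − A) = x^4 - 4*x^3 + 6*x^2 - 4*x + 1 = (x - 1)^4

Eigenvalues and multiplicities (the geometric multiplicity of λ is n − rank(A − λI), which equals the number of Jordan blocks for λ):
  λ = 1: algebraic multiplicity = 4, geometric multiplicity = 2

Determining the block sizes for each eigenvalue:
  λ = 1: with am = 4 and gm = 2, the partition is not yet determined (e.g. several partitions of 4 into 2 parts exist). Let N = A − (1)·I. Computing rank(N^1) = 2, rank(N^2) = 0; the number of blocks of size ≥ j is rank(N^{j−1}) − rank(N^j), giving [2, 2]. So we have 2 block(s) of size 2 → block sizes [2, 2]

Assembling the blocks gives a Jordan form
J =
  [1, 1, 0, 0]
  [0, 1, 0, 0]
  [0, 0, 1, 1]
  [0, 0, 0, 1]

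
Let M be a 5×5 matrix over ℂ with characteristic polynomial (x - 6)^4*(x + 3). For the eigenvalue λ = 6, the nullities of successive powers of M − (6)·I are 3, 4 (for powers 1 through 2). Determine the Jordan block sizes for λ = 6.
Block sizes for λ = 6: [2, 1, 1]

From the dimensions of kernels of powers, the number of Jordan blocks of size at least j is d_j − d_{j−1} where d_j = dim ker(N^j) (with d_0 = 0). Computing the differences gives [3, 1].
The number of blocks of size exactly k is (#blocks of size ≥ k) − (#blocks of size ≥ k + 1), so the partition is: 2 block(s) of size 1, 1 block(s) of size 2.
In nonincreasing order the block sizes are [2, 1, 1].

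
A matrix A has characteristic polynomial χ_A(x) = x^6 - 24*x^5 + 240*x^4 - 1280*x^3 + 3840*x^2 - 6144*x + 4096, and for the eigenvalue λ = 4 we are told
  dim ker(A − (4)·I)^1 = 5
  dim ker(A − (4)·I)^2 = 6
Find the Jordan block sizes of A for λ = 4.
Block sizes for λ = 4: [2, 1, 1, 1, 1]

From the dimensions of kernels of powers, the number of Jordan blocks of size at least j is d_j − d_{j−1} where d_j = dim ker(N^j) (with d_0 = 0). Computing the differences gives [5, 1].
The number of blocks of size exactly k is (#blocks of size ≥ k) − (#blocks of size ≥ k + 1), so the partition is: 4 block(s) of size 1, 1 block(s) of size 2.
In nonincreasing order the block sizes are [2, 1, 1, 1, 1].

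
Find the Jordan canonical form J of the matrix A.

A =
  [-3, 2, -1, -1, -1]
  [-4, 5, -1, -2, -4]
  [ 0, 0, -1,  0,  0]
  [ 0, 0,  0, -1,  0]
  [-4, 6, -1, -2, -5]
J_3(-1) ⊕ J_1(-1) ⊕ J_1(-1)

The characteristic polynomial is
  det(x·I − A) = x^5 + 5*x^4 + 10*x^3 + 10*x^2 + 5*x + 1 = (x + 1)^5

Eigenvalues and multiplicities (the geometric multiplicity of λ is n − rank(A − λI), which equals the number of Jordan blocks for λ):
  λ = -1: algebraic multiplicity = 5, geometric multiplicity = 3

Determining the block sizes for each eigenvalue:
  λ = -1: with am = 5 and gm = 3, the partition is not yet determined (e.g. several partitions of 5 into 3 parts exist). Let N = A − (-1)·I. Computing rank(N^1) = 2, rank(N^2) = 1, rank(N^3) = 0; the number of blocks of size ≥ j is rank(N^{j−1}) − rank(N^j), giving [3, 1, 1]. So we have 1 block(s) of size 3, 2 block(s) of size 1 → block sizes [3, 1, 1]

Assembling the blocks gives a Jordan form
J =
  [-1,  1,  0,  0,  0]
  [ 0, -1,  1,  0,  0]
  [ 0,  0, -1,  0,  0]
  [ 0,  0,  0, -1,  0]
  [ 0,  0,  0,  0, -1]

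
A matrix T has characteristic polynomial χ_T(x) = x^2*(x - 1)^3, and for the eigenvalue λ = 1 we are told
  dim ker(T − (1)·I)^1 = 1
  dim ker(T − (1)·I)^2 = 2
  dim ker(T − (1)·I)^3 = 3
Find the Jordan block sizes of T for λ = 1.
Block sizes for λ = 1: [3]

From the dimensions of kernels of powers, the number of Jordan blocks of size at least j is d_j − d_{j−1} where d_j = dim ker(N^j) (with d_0 = 0). Computing the differences gives [1, 1, 1].
The number of blocks of size exactly k is (#blocks of size ≥ k) − (#blocks of size ≥ k + 1), so the partition is: 1 block(s) of size 3.
In nonincreasing order the block sizes are [3].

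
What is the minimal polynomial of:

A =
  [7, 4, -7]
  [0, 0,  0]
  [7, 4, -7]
x^2

The characteristic polynomial is χ_A(x) = x^3, so the eigenvalues are known. The minimal polynomial is
  m_A(x) = Π_λ (x − λ)^{k_λ}
where k_λ is the size of the *largest* Jordan block for λ (equivalently, the smallest k with (A − λI)^k v = 0 for every generalised eigenvector v of λ).

  λ = 0: largest Jordan block has size 2, contributing (x − 0)^2

So m_A(x) = x^2 = x^2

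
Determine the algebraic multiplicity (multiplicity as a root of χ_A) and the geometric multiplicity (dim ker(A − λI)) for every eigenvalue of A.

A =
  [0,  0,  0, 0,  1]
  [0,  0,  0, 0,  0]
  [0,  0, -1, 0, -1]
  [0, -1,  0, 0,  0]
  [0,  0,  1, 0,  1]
λ = 0: alg = 5, geom = 2

Step 1 — factor the characteristic polynomial to read off the algebraic multiplicities:
  χ_A(x) = x^5

Step 2 — compute geometric multiplicities via the rank-nullity identity g(λ) = n − rank(A − λI):
  rank(A − (0)·I) = 3, so dim ker(A − (0)·I) = n − 3 = 2

Summary:
  λ = 0: algebraic multiplicity = 5, geometric multiplicity = 2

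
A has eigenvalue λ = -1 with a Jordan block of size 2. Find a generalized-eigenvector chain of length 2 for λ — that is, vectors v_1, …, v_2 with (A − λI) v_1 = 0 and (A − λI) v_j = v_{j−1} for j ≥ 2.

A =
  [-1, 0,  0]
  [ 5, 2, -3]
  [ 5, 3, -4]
A Jordan chain for λ = -1 of length 2:
v_1 = (0, 5, 5)ᵀ
v_2 = (1, 0, 0)ᵀ

Let N = A − (-1)·I. We want v_2 with N^2 v_2 = 0 but N^1 v_2 ≠ 0; then v_{j-1} := N · v_j for j = 2, …, 2.

Pick v_2 = (1, 0, 0)ᵀ.
Then v_1 = N · v_2 = (0, 5, 5)ᵀ.

Sanity check: (A − (-1)·I) v_1 = (0, 0, 0)ᵀ = 0. ✓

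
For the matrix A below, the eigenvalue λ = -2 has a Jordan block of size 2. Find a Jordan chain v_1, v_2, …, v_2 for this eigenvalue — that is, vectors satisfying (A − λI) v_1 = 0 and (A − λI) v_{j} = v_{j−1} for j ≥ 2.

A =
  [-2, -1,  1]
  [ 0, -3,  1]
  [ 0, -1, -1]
A Jordan chain for λ = -2 of length 2:
v_1 = (-1, -1, -1)ᵀ
v_2 = (0, 1, 0)ᵀ

Let N = A − (-2)·I. We want v_2 with N^2 v_2 = 0 but N^1 v_2 ≠ 0; then v_{j-1} := N · v_j for j = 2, …, 2.

Pick v_2 = (0, 1, 0)ᵀ.
Then v_1 = N · v_2 = (-1, -1, -1)ᵀ.

Sanity check: (A − (-2)·I) v_1 = (0, 0, 0)ᵀ = 0. ✓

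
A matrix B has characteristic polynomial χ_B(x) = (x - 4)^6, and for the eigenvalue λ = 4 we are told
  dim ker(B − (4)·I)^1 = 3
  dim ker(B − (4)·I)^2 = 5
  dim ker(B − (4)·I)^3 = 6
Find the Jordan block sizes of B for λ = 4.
Block sizes for λ = 4: [3, 2, 1]

From the dimensions of kernels of powers, the number of Jordan blocks of size at least j is d_j − d_{j−1} where d_j = dim ker(N^j) (with d_0 = 0). Computing the differences gives [3, 2, 1].
The number of blocks of size exactly k is (#blocks of size ≥ k) − (#blocks of size ≥ k + 1), so the partition is: 1 block(s) of size 1, 1 block(s) of size 2, 1 block(s) of size 3.
In nonincreasing order the block sizes are [3, 2, 1].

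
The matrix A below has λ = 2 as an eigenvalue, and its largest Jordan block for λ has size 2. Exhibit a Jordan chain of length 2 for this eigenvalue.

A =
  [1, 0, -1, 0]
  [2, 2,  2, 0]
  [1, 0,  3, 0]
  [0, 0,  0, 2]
A Jordan chain for λ = 2 of length 2:
v_1 = (-1, 2, 1, 0)ᵀ
v_2 = (1, 0, 0, 0)ᵀ

Let N = A − (2)·I. We want v_2 with N^2 v_2 = 0 but N^1 v_2 ≠ 0; then v_{j-1} := N · v_j for j = 2, …, 2.

Pick v_2 = (1, 0, 0, 0)ᵀ.
Then v_1 = N · v_2 = (-1, 2, 1, 0)ᵀ.

Sanity check: (A − (2)·I) v_1 = (0, 0, 0, 0)ᵀ = 0. ✓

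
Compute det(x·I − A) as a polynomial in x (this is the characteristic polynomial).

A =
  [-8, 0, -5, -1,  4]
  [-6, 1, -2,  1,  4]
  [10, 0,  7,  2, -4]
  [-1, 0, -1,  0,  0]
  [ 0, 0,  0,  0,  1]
x^5 - x^4 - 6*x^3 + 14*x^2 - 11*x + 3

Expanding det(x·I − A) (e.g. by cofactor expansion or by noting that A is similar to its Jordan form J, which has the same characteristic polynomial as A) gives
  χ_A(x) = x^5 - x^4 - 6*x^3 + 14*x^2 - 11*x + 3
which factors as (x - 1)^4*(x + 3). The eigenvalues (with algebraic multiplicities) are λ = -3 with multiplicity 1, λ = 1 with multiplicity 4.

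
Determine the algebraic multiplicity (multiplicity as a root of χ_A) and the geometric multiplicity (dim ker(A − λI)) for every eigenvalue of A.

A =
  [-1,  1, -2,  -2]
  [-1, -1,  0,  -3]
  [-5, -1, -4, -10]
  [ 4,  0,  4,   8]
λ = 0: alg = 3, geom = 1; λ = 2: alg = 1, geom = 1

Step 1 — factor the characteristic polynomial to read off the algebraic multiplicities:
  χ_A(x) = x^3*(x - 2)

Step 2 — compute geometric multiplicities via the rank-nullity identity g(λ) = n − rank(A − λI):
  rank(A − (0)·I) = 3, so dim ker(A − (0)·I) = n − 3 = 1
  rank(A − (2)·I) = 3, so dim ker(A − (2)·I) = n − 3 = 1

Summary:
  λ = 0: algebraic multiplicity = 3, geometric multiplicity = 1
  λ = 2: algebraic multiplicity = 1, geometric multiplicity = 1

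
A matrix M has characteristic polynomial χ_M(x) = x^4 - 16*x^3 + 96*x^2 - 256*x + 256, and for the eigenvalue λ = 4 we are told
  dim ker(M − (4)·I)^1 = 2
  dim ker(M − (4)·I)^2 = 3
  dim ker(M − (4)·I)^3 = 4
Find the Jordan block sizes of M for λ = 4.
Block sizes for λ = 4: [3, 1]

From the dimensions of kernels of powers, the number of Jordan blocks of size at least j is d_j − d_{j−1} where d_j = dim ker(N^j) (with d_0 = 0). Computing the differences gives [2, 1, 1].
The number of blocks of size exactly k is (#blocks of size ≥ k) − (#blocks of size ≥ k + 1), so the partition is: 1 block(s) of size 1, 1 block(s) of size 3.
In nonincreasing order the block sizes are [3, 1].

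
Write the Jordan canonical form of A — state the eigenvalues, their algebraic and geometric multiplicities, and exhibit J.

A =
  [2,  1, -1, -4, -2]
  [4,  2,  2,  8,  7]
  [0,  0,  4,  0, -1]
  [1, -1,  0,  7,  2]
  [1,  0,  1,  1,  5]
J_3(4) ⊕ J_2(4)

The characteristic polynomial is
  det(x·I − A) = x^5 - 20*x^4 + 160*x^3 - 640*x^2 + 1280*x - 1024 = (x - 4)^5

Eigenvalues and multiplicities (the geometric multiplicity of λ is n − rank(A − λI), which equals the number of Jordan blocks for λ):
  λ = 4: algebraic multiplicity = 5, geometric multiplicity = 2

Determining the block sizes for each eigenvalue:
  λ = 4: with am = 5 and gm = 2, the partition is not yet determined (e.g. several partitions of 5 into 2 parts exist). Let N = A − (4)·I. Computing rank(N^1) = 3, rank(N^2) = 1, rank(N^3) = 0; the number of blocks of size ≥ j is rank(N^{j−1}) − rank(N^j), giving [2, 2, 1]. So we have 1 block(s) of size 3, 1 block(s) of size 2 → block sizes [3, 2]

Assembling the blocks gives a Jordan form
J =
  [4, 1, 0, 0, 0]
  [0, 4, 1, 0, 0]
  [0, 0, 4, 0, 0]
  [0, 0, 0, 4, 1]
  [0, 0, 0, 0, 4]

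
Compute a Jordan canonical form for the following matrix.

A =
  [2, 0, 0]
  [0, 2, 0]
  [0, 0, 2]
J_1(2) ⊕ J_1(2) ⊕ J_1(2)

The characteristic polynomial is
  det(x·I − A) = x^3 - 6*x^2 + 12*x - 8 = (x - 2)^3

Eigenvalues and multiplicities (the geometric multiplicity of λ is n − rank(A − λI), which equals the number of Jordan blocks for λ):
  λ = 2: algebraic multiplicity = 3, geometric multiplicity = 3

Determining the block sizes for each eigenvalue:
  λ = 2: gm = am = 3, so every block has size 1 → block sizes [1, 1, 1]

Assembling the blocks gives a Jordan form
J =
  [2, 0, 0]
  [0, 2, 0]
  [0, 0, 2]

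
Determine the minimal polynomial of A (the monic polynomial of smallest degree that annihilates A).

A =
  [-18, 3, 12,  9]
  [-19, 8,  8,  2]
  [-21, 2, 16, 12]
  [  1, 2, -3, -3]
x^4 - 3*x^3 - 6*x^2 + 28*x - 24

The characteristic polynomial is χ_A(x) = (x - 2)^3*(x + 3), so the eigenvalues are known. The minimal polynomial is
  m_A(x) = Π_λ (x − λ)^{k_λ}
where k_λ is the size of the *largest* Jordan block for λ (equivalently, the smallest k with (A − λI)^k v = 0 for every generalised eigenvector v of λ).

  λ = -3: largest Jordan block has size 1, contributing (x + 3)
  λ = 2: largest Jordan block has size 3, contributing (x − 2)^3

So m_A(x) = (x - 2)^3*(x + 3) = x^4 - 3*x^3 - 6*x^2 + 28*x - 24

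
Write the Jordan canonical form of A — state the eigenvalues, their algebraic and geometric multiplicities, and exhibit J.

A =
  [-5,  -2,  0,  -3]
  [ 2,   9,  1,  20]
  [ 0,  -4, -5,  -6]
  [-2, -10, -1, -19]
J_3(-5) ⊕ J_1(-5)

The characteristic polynomial is
  det(x·I − A) = x^4 + 20*x^3 + 150*x^2 + 500*x + 625 = (x + 5)^4

Eigenvalues and multiplicities (the geometric multiplicity of λ is n − rank(A − λI), which equals the number of Jordan blocks for λ):
  λ = -5: algebraic multiplicity = 4, geometric multiplicity = 2

Determining the block sizes for each eigenvalue:
  λ = -5: with am = 4 and gm = 2, the partition is not yet determined (e.g. several partitions of 4 into 2 parts exist). Let N = A − (-5)·I. Computing rank(N^1) = 2, rank(N^2) = 1, rank(N^3) = 0; the number of blocks of size ≥ j is rank(N^{j−1}) − rank(N^j), giving [2, 1, 1]. So we have 1 block(s) of size 3, 1 block(s) of size 1 → block sizes [3, 1]

Assembling the blocks gives a Jordan form
J =
  [-5,  1,  0,  0]
  [ 0, -5,  1,  0]
  [ 0,  0, -5,  0]
  [ 0,  0,  0, -5]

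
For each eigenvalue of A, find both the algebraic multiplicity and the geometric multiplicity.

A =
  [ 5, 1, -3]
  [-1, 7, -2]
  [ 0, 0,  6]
λ = 6: alg = 3, geom = 1

Step 1 — factor the characteristic polynomial to read off the algebraic multiplicities:
  χ_A(x) = (x - 6)^3

Step 2 — compute geometric multiplicities via the rank-nullity identity g(λ) = n − rank(A − λI):
  rank(A − (6)·I) = 2, so dim ker(A − (6)·I) = n − 2 = 1

Summary:
  λ = 6: algebraic multiplicity = 3, geometric multiplicity = 1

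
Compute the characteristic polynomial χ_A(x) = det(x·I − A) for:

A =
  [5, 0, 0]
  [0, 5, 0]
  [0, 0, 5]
x^3 - 15*x^2 + 75*x - 125

Expanding det(x·I − A) (e.g. by cofactor expansion or by noting that A is similar to its Jordan form J, which has the same characteristic polynomial as A) gives
  χ_A(x) = x^3 - 15*x^2 + 75*x - 125
which factors as (x - 5)^3. The eigenvalues (with algebraic multiplicities) are λ = 5 with multiplicity 3.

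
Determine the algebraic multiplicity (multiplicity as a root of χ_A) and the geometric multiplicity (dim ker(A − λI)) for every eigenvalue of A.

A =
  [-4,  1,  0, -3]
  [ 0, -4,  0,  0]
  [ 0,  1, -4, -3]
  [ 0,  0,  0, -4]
λ = -4: alg = 4, geom = 3

Step 1 — factor the characteristic polynomial to read off the algebraic multiplicities:
  χ_A(x) = (x + 4)^4

Step 2 — compute geometric multiplicities via the rank-nullity identity g(λ) = n − rank(A − λI):
  rank(A − (-4)·I) = 1, so dim ker(A − (-4)·I) = n − 1 = 3

Summary:
  λ = -4: algebraic multiplicity = 4, geometric multiplicity = 3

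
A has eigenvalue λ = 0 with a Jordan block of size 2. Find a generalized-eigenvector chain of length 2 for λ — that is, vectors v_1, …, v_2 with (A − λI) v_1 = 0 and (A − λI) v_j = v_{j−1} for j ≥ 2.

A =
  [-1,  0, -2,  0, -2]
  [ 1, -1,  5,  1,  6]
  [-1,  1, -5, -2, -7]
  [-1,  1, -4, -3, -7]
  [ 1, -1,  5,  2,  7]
A Jordan chain for λ = 0 of length 2:
v_1 = (0, 0, 1, 1, -1)ᵀ
v_2 = (2, -4, -1, -1, 0)ᵀ

Let N = A − (0)·I. We want v_2 with N^2 v_2 = 0 but N^1 v_2 ≠ 0; then v_{j-1} := N · v_j for j = 2, …, 2.

Pick v_2 = (2, -4, -1, -1, 0)ᵀ.
Then v_1 = N · v_2 = (0, 0, 1, 1, -1)ᵀ.

Sanity check: (A − (0)·I) v_1 = (0, 0, 0, 0, 0)ᵀ = 0. ✓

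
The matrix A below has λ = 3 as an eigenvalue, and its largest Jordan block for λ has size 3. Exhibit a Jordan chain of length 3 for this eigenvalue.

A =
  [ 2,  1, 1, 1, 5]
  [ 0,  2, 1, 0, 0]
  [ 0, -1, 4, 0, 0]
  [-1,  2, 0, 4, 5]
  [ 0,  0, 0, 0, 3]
A Jordan chain for λ = 3 of length 3:
v_1 = (-1, 0, 0, -1, 0)ᵀ
v_2 = (1, -1, -1, 2, 0)ᵀ
v_3 = (0, 1, 0, 0, 0)ᵀ

Let N = A − (3)·I. We want v_3 with N^3 v_3 = 0 but N^2 v_3 ≠ 0; then v_{j-1} := N · v_j for j = 3, …, 2.

Pick v_3 = (0, 1, 0, 0, 0)ᵀ.
Then v_2 = N · v_3 = (1, -1, -1, 2, 0)ᵀ.
Then v_1 = N · v_2 = (-1, 0, 0, -1, 0)ᵀ.

Sanity check: (A − (3)·I) v_1 = (0, 0, 0, 0, 0)ᵀ = 0. ✓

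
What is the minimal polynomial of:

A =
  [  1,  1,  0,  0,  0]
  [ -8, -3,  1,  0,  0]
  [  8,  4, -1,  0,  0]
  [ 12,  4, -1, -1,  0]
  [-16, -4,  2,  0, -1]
x^3 + 3*x^2 + 3*x + 1

The characteristic polynomial is χ_A(x) = (x + 1)^5, so the eigenvalues are known. The minimal polynomial is
  m_A(x) = Π_λ (x − λ)^{k_λ}
where k_λ is the size of the *largest* Jordan block for λ (equivalently, the smallest k with (A − λI)^k v = 0 for every generalised eigenvector v of λ).

  λ = -1: largest Jordan block has size 3, contributing (x + 1)^3

So m_A(x) = (x + 1)^3 = x^3 + 3*x^2 + 3*x + 1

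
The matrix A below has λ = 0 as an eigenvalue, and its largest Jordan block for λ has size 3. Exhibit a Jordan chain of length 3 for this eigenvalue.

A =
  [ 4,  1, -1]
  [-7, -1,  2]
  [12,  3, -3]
A Jordan chain for λ = 0 of length 3:
v_1 = (-3, 3, -9)ᵀ
v_2 = (4, -7, 12)ᵀ
v_3 = (1, 0, 0)ᵀ

Let N = A − (0)·I. We want v_3 with N^3 v_3 = 0 but N^2 v_3 ≠ 0; then v_{j-1} := N · v_j for j = 3, …, 2.

Pick v_3 = (1, 0, 0)ᵀ.
Then v_2 = N · v_3 = (4, -7, 12)ᵀ.
Then v_1 = N · v_2 = (-3, 3, -9)ᵀ.

Sanity check: (A − (0)·I) v_1 = (0, 0, 0)ᵀ = 0. ✓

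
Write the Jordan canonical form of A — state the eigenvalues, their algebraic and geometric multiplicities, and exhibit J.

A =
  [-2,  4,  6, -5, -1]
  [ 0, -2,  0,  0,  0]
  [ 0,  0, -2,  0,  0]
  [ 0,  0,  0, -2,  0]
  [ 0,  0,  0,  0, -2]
J_2(-2) ⊕ J_1(-2) ⊕ J_1(-2) ⊕ J_1(-2)

The characteristic polynomial is
  det(x·I − A) = x^5 + 10*x^4 + 40*x^3 + 80*x^2 + 80*x + 32 = (x + 2)^5

Eigenvalues and multiplicities (the geometric multiplicity of λ is n − rank(A − λI), which equals the number of Jordan blocks for λ):
  λ = -2: algebraic multiplicity = 5, geometric multiplicity = 4

Determining the block sizes for each eigenvalue:
  λ = -2: 4 blocks summing to 5 forces exactly one block of size 2 and the rest size 1 → block sizes [2, 1, 1, 1]

Assembling the blocks gives a Jordan form
J =
  [-2,  1,  0,  0,  0]
  [ 0, -2,  0,  0,  0]
  [ 0,  0, -2,  0,  0]
  [ 0,  0,  0, -2,  0]
  [ 0,  0,  0,  0, -2]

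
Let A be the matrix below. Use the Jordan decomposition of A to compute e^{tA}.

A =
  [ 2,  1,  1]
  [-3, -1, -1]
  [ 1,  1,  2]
e^{tA} =
  [-t^2*exp(t)/2 + t*exp(t) + exp(t), t*exp(t), t^2*exp(t)/2 + t*exp(t)]
  [t^2*exp(t) - 3*t*exp(t), -2*t*exp(t) + exp(t), -t^2*exp(t) - t*exp(t)]
  [-t^2*exp(t)/2 + t*exp(t), t*exp(t), t^2*exp(t)/2 + t*exp(t) + exp(t)]

Strategy: write A = P · J · P⁻¹ where J is a Jordan canonical form, so e^{tA} = P · e^{tJ} · P⁻¹, and e^{tJ} can be computed block-by-block.

A has Jordan form
J =
  [1, 1, 0]
  [0, 1, 1]
  [0, 0, 1]
(up to reordering of blocks).

Per-block formulas:
  For a 3×3 Jordan block J_3(1): exp(t · J_3(1)) = e^(1t)·(I + t·N + (t^2/2)·N^2), where N is the 3×3 nilpotent shift.

After assembling e^{tJ} and conjugating by P, we get:

e^{tA} =
  [-t^2*exp(t)/2 + t*exp(t) + exp(t), t*exp(t), t^2*exp(t)/2 + t*exp(t)]
  [t^2*exp(t) - 3*t*exp(t), -2*t*exp(t) + exp(t), -t^2*exp(t) - t*exp(t)]
  [-t^2*exp(t)/2 + t*exp(t), t*exp(t), t^2*exp(t)/2 + t*exp(t) + exp(t)]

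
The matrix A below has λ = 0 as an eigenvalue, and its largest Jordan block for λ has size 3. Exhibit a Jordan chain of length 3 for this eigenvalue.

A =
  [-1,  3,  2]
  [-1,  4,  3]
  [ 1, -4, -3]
A Jordan chain for λ = 0 of length 3:
v_1 = (1, 1, -1)ᵀ
v_2 = (3, 4, -4)ᵀ
v_3 = (0, 1, 0)ᵀ

Let N = A − (0)·I. We want v_3 with N^3 v_3 = 0 but N^2 v_3 ≠ 0; then v_{j-1} := N · v_j for j = 3, …, 2.

Pick v_3 = (0, 1, 0)ᵀ.
Then v_2 = N · v_3 = (3, 4, -4)ᵀ.
Then v_1 = N · v_2 = (1, 1, -1)ᵀ.

Sanity check: (A − (0)·I) v_1 = (0, 0, 0)ᵀ = 0. ✓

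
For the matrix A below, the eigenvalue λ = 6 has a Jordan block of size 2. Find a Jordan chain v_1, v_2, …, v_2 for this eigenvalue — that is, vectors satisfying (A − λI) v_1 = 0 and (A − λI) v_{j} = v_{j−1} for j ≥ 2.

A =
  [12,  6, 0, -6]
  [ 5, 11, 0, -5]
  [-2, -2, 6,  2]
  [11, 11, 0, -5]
A Jordan chain for λ = 6 of length 2:
v_1 = (6, 5, -2, 11)ᵀ
v_2 = (1, 0, 0, 0)ᵀ

Let N = A − (6)·I. We want v_2 with N^2 v_2 = 0 but N^1 v_2 ≠ 0; then v_{j-1} := N · v_j for j = 2, …, 2.

Pick v_2 = (1, 0, 0, 0)ᵀ.
Then v_1 = N · v_2 = (6, 5, -2, 11)ᵀ.

Sanity check: (A − (6)·I) v_1 = (0, 0, 0, 0)ᵀ = 0. ✓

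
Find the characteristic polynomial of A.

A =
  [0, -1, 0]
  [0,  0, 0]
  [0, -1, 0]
x^3

Expanding det(x·I − A) (e.g. by cofactor expansion or by noting that A is similar to its Jordan form J, which has the same characteristic polynomial as A) gives
  χ_A(x) = x^3
which factors as x^3. The eigenvalues (with algebraic multiplicities) are λ = 0 with multiplicity 3.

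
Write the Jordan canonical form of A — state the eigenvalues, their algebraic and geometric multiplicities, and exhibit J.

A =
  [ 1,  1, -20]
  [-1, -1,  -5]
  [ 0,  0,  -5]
J_1(-5) ⊕ J_2(0)

The characteristic polynomial is
  det(x·I − A) = x^3 + 5*x^2 = x^2*(x + 5)

Eigenvalues and multiplicities (the geometric multiplicity of λ is n − rank(A − λI), which equals the number of Jordan blocks for λ):
  λ = -5: algebraic multiplicity = 1, geometric multiplicity = 1
  λ = 0: algebraic multiplicity = 2, geometric multiplicity = 1

Determining the block sizes for each eigenvalue:
  λ = -5: one block (gm = 1), so the single block has size am = 1 → block sizes [1]
  λ = 0: one block (gm = 1), so the single block has size am = 2 → block sizes [2]

Assembling the blocks gives a Jordan form
J =
  [-5, 0, 0]
  [ 0, 0, 1]
  [ 0, 0, 0]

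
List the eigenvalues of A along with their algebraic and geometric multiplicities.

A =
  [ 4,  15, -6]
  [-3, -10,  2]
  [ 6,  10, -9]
λ = -5: alg = 3, geom = 2

Step 1 — factor the characteristic polynomial to read off the algebraic multiplicities:
  χ_A(x) = (x + 5)^3

Step 2 — compute geometric multiplicities via the rank-nullity identity g(λ) = n − rank(A − λI):
  rank(A − (-5)·I) = 1, so dim ker(A − (-5)·I) = n − 1 = 2

Summary:
  λ = -5: algebraic multiplicity = 3, geometric multiplicity = 2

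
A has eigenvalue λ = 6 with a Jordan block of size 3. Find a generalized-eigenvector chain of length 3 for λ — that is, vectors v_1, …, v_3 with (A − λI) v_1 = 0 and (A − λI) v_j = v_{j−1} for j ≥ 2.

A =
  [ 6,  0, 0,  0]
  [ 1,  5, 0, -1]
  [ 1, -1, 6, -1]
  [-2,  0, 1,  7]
A Jordan chain for λ = 6 of length 3:
v_1 = (0, 1, 1, -1)ᵀ
v_2 = (0, 1, 1, -2)ᵀ
v_3 = (1, 0, 0, 0)ᵀ

Let N = A − (6)·I. We want v_3 with N^3 v_3 = 0 but N^2 v_3 ≠ 0; then v_{j-1} := N · v_j for j = 3, …, 2.

Pick v_3 = (1, 0, 0, 0)ᵀ.
Then v_2 = N · v_3 = (0, 1, 1, -2)ᵀ.
Then v_1 = N · v_2 = (0, 1, 1, -1)ᵀ.

Sanity check: (A − (6)·I) v_1 = (0, 0, 0, 0)ᵀ = 0. ✓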